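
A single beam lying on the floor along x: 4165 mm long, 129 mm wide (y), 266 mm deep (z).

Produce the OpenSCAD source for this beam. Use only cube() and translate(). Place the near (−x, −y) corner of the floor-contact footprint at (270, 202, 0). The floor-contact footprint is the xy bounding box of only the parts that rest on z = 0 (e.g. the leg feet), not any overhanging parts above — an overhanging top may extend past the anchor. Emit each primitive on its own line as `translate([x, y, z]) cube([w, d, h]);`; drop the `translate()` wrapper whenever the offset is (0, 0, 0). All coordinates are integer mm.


translate([270, 202, 0]) cube([4165, 129, 266]);


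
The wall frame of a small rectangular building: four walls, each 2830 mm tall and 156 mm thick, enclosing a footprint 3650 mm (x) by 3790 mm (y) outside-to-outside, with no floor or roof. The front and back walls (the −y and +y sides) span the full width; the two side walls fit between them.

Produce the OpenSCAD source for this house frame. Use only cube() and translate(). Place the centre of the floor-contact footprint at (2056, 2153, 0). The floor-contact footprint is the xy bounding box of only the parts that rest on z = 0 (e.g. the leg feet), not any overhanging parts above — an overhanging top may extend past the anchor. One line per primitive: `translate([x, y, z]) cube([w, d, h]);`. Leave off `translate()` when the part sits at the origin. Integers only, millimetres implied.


translate([231, 258, 0]) cube([3650, 156, 2830]);
translate([231, 3892, 0]) cube([3650, 156, 2830]);
translate([231, 414, 0]) cube([156, 3478, 2830]);
translate([3725, 414, 0]) cube([156, 3478, 2830]);


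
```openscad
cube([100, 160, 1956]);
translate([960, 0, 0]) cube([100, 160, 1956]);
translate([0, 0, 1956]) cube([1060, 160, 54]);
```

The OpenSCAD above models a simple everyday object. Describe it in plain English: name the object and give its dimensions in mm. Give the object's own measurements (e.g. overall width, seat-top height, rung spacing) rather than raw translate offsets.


A door frame. The clear opening is 860 mm wide and 1956 mm high. Two 100 mm wide jambs, 160 mm deep, stand either side of the opening from the floor to the top of the opening. A 54 mm thick head sits across the top of both jambs, spanning the full outside width of the frame.


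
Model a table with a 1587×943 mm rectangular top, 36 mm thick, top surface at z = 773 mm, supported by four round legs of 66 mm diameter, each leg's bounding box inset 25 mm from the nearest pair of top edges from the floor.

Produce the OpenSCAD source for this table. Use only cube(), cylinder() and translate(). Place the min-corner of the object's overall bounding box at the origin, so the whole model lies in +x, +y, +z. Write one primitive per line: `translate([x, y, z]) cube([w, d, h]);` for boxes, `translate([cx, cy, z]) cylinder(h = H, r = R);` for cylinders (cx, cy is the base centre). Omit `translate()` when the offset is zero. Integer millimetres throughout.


translate([0, 0, 737]) cube([1587, 943, 36]);
translate([58, 58, 0]) cylinder(h = 737, r = 33);
translate([1529, 58, 0]) cylinder(h = 737, r = 33);
translate([58, 885, 0]) cylinder(h = 737, r = 33);
translate([1529, 885, 0]) cylinder(h = 737, r = 33);


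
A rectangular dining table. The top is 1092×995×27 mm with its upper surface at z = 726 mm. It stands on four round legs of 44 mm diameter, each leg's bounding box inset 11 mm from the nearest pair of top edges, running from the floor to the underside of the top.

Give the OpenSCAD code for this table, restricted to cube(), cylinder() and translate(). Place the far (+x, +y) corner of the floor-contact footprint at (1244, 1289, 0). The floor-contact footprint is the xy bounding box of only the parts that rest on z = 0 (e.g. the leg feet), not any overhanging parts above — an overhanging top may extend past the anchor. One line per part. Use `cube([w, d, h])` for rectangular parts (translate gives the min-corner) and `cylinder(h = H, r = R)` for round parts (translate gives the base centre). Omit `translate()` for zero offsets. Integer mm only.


translate([163, 305, 699]) cube([1092, 995, 27]);
translate([196, 338, 0]) cylinder(h = 699, r = 22);
translate([1222, 338, 0]) cylinder(h = 699, r = 22);
translate([196, 1267, 0]) cylinder(h = 699, r = 22);
translate([1222, 1267, 0]) cylinder(h = 699, r = 22);


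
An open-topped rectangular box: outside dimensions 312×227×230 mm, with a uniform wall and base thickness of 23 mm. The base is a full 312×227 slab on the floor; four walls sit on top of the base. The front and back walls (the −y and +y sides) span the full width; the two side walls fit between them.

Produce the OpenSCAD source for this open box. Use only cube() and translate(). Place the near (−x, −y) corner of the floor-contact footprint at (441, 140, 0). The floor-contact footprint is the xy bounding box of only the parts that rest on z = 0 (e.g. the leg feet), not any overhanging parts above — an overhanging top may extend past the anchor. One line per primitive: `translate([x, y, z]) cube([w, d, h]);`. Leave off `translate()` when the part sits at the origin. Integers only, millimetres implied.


translate([441, 140, 0]) cube([312, 227, 23]);
translate([441, 140, 23]) cube([312, 23, 207]);
translate([441, 344, 23]) cube([312, 23, 207]);
translate([441, 163, 23]) cube([23, 181, 207]);
translate([730, 163, 23]) cube([23, 181, 207]);


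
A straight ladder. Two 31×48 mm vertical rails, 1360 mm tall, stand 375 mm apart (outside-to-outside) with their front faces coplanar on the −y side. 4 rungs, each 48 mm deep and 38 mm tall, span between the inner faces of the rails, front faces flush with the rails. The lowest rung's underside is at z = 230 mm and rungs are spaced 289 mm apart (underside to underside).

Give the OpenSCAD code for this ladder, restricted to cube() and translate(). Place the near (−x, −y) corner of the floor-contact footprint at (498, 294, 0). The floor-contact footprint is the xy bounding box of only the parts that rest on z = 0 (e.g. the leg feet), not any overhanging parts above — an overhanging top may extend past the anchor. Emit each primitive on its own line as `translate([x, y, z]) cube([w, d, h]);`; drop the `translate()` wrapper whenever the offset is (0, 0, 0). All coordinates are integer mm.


translate([498, 294, 0]) cube([31, 48, 1360]);
translate([842, 294, 0]) cube([31, 48, 1360]);
translate([529, 294, 230]) cube([313, 48, 38]);
translate([529, 294, 519]) cube([313, 48, 38]);
translate([529, 294, 808]) cube([313, 48, 38]);
translate([529, 294, 1097]) cube([313, 48, 38]);


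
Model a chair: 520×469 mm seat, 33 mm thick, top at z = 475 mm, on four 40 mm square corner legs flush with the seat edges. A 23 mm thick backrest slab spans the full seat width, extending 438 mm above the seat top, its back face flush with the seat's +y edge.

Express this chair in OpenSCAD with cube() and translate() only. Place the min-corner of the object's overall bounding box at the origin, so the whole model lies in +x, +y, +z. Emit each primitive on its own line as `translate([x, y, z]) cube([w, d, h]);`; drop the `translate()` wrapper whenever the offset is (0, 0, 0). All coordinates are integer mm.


translate([0, 0, 442]) cube([520, 469, 33]);
cube([40, 40, 442]);
translate([480, 0, 0]) cube([40, 40, 442]);
translate([0, 429, 0]) cube([40, 40, 442]);
translate([480, 429, 0]) cube([40, 40, 442]);
translate([0, 446, 475]) cube([520, 23, 438]);


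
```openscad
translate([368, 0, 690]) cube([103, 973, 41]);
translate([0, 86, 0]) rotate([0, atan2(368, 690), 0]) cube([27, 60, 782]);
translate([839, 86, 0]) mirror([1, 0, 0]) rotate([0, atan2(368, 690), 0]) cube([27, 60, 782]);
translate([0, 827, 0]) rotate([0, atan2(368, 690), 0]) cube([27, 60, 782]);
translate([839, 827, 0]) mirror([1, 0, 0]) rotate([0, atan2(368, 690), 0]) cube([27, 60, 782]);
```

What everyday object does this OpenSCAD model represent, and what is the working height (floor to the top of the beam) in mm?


A sawhorse. The overall height is 731 mm.

A beam across two mirrored pairs of raked legs — a sawhorse. The beam's underside is at z = 690 (matching the legs' vertical rise in atan2(368, 690)) and the beam is 41 mm tall, so its top is at 690 + 41 = 731 mm. The raked legs top out at the beam's underside, so that is the highest point.


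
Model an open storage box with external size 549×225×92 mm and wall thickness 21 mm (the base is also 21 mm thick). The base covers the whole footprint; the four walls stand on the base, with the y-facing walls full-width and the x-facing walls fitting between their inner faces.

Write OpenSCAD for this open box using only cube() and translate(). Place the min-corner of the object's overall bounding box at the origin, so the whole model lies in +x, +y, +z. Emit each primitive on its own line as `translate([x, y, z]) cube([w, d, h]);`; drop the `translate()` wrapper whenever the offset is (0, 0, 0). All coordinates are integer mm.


cube([549, 225, 21]);
translate([0, 0, 21]) cube([549, 21, 71]);
translate([0, 204, 21]) cube([549, 21, 71]);
translate([0, 21, 21]) cube([21, 183, 71]);
translate([528, 21, 21]) cube([21, 183, 71]);


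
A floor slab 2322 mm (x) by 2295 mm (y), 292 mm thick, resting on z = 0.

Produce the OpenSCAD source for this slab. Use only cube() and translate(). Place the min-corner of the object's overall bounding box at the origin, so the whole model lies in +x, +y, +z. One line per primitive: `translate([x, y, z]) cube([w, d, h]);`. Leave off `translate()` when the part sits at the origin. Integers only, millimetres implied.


cube([2322, 2295, 292]);


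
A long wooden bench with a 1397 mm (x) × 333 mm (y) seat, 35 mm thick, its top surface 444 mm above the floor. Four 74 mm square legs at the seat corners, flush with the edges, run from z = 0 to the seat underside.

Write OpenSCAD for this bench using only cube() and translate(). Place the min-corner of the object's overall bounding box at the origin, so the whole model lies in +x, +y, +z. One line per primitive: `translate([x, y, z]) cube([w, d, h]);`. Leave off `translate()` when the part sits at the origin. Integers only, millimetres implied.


translate([0, 0, 409]) cube([1397, 333, 35]);
cube([74, 74, 409]);
translate([0, 259, 0]) cube([74, 74, 409]);
translate([1323, 0, 0]) cube([74, 74, 409]);
translate([1323, 259, 0]) cube([74, 74, 409]);


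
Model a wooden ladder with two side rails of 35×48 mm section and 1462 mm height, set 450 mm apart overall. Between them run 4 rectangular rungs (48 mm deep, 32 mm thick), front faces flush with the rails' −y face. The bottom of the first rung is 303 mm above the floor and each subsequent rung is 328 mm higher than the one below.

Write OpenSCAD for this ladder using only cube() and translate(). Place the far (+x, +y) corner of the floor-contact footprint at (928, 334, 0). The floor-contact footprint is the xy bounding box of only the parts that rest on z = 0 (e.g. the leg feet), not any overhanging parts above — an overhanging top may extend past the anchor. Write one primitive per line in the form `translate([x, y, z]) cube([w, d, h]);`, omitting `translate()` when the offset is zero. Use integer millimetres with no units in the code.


translate([478, 286, 0]) cube([35, 48, 1462]);
translate([893, 286, 0]) cube([35, 48, 1462]);
translate([513, 286, 303]) cube([380, 48, 32]);
translate([513, 286, 631]) cube([380, 48, 32]);
translate([513, 286, 959]) cube([380, 48, 32]);
translate([513, 286, 1287]) cube([380, 48, 32]);


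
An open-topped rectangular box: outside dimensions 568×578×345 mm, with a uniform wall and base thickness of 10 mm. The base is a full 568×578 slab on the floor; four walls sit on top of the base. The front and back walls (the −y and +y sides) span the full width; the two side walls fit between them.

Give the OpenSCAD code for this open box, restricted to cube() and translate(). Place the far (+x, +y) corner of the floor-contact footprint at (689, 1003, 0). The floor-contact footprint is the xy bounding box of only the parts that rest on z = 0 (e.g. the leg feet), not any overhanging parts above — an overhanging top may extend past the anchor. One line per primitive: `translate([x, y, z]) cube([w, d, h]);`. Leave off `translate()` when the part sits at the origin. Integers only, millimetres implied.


translate([121, 425, 0]) cube([568, 578, 10]);
translate([121, 425, 10]) cube([568, 10, 335]);
translate([121, 993, 10]) cube([568, 10, 335]);
translate([121, 435, 10]) cube([10, 558, 335]);
translate([679, 435, 10]) cube([10, 558, 335]);


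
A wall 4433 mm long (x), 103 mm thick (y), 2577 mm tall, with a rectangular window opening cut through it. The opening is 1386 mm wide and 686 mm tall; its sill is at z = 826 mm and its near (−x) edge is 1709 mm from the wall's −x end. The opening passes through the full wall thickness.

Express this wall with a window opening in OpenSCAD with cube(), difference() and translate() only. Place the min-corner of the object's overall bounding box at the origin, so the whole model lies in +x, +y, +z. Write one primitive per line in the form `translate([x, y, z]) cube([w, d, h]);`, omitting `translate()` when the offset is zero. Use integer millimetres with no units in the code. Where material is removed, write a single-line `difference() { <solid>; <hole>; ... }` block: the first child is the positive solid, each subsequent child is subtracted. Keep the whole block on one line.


difference() { cube([4433, 103, 2577]); translate([1709, 0, 826]) cube([1386, 103, 686]); }


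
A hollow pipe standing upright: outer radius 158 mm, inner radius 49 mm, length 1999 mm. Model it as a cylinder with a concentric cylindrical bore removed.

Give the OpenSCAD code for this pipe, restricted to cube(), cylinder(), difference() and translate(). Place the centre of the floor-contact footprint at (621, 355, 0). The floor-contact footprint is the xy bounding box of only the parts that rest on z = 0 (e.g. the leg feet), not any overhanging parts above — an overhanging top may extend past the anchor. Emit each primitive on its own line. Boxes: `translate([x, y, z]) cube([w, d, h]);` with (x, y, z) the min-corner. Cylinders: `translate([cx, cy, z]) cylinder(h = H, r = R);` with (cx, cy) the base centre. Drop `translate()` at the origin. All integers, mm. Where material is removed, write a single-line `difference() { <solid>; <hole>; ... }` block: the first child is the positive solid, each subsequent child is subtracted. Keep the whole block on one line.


difference() { translate([621, 355, 0]) cylinder(h = 1999, r = 158); translate([621, 355, 0]) cylinder(h = 1999, r = 49); }


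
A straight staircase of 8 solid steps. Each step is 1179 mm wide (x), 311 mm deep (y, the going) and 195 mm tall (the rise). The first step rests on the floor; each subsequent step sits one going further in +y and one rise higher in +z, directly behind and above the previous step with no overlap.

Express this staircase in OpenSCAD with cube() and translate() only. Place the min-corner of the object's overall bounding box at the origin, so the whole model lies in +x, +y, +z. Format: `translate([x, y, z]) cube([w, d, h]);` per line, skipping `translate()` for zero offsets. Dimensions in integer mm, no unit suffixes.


cube([1179, 311, 195]);
translate([0, 311, 195]) cube([1179, 311, 195]);
translate([0, 622, 390]) cube([1179, 311, 195]);
translate([0, 933, 585]) cube([1179, 311, 195]);
translate([0, 1244, 780]) cube([1179, 311, 195]);
translate([0, 1555, 975]) cube([1179, 311, 195]);
translate([0, 1866, 1170]) cube([1179, 311, 195]);
translate([0, 2177, 1365]) cube([1179, 311, 195]);


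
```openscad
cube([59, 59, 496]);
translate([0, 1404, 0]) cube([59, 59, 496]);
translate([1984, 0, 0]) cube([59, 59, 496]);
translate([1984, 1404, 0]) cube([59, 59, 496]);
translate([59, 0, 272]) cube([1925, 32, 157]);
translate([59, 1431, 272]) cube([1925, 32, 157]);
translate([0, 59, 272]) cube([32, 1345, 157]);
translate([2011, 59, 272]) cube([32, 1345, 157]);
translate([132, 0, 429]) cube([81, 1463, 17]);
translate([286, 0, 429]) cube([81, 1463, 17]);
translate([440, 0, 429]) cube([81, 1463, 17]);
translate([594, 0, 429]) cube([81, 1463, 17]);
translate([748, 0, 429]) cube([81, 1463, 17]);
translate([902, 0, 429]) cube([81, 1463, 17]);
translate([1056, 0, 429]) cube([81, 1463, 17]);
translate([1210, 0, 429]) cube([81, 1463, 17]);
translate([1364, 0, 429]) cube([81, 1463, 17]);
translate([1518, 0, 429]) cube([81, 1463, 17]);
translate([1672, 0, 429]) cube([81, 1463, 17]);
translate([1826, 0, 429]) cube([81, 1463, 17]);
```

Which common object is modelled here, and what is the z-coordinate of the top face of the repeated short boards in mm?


A bed frame. The slat-top height is 446 mm.

Four posts, four rails, and a row of slats — a bed frame. Slats sit on the rails at z = 272 + 157 = 429; with slat thickness 17, the top is 446 mm.


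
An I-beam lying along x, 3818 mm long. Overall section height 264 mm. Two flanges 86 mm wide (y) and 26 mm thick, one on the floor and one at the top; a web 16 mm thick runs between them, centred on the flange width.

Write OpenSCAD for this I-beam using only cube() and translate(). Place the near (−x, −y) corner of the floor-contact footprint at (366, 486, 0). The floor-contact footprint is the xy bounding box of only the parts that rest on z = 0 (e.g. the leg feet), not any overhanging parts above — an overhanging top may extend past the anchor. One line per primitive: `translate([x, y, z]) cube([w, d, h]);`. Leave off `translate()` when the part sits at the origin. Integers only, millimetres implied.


translate([366, 486, 0]) cube([3818, 86, 26]);
translate([366, 521, 26]) cube([3818, 16, 212]);
translate([366, 486, 238]) cube([3818, 86, 26]);


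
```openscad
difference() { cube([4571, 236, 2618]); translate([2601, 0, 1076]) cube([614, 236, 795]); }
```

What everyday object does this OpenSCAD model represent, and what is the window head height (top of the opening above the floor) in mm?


A wall with a window opening. The window head height is 1871 mm.

A wall with a rectangular opening subtracted — a window. Sill at z = 1076, opening 795 mm tall, so the head is at 1076 + 795 = 1871 mm.


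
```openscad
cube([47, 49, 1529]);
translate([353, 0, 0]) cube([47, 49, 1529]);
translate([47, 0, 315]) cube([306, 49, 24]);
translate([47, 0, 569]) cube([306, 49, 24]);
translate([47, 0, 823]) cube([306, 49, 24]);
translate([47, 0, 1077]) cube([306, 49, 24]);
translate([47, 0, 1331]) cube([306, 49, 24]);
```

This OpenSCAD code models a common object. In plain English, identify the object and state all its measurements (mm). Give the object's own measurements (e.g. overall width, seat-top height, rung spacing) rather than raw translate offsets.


A straight ladder. Two 47×49 mm vertical rails, 1529 mm tall, stand 400 mm apart (outside-to-outside) with their front faces coplanar on the −y side. 5 rungs, each 49 mm deep and 24 mm tall, span between the inner faces of the rails, front faces flush with the rails. The lowest rung's underside is at z = 315 mm and rungs are spaced 254 mm apart (underside to underside).


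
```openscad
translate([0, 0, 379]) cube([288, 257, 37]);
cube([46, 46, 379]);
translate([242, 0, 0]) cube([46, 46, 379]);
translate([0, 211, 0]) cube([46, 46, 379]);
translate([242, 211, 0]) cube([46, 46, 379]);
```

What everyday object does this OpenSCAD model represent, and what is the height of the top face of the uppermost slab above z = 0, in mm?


A stool. The seat height is 416 mm.

A 288×257×37 slab at z = 379 on four corner posts — a stool. The seat top is 379 + 37 = 416 mm.


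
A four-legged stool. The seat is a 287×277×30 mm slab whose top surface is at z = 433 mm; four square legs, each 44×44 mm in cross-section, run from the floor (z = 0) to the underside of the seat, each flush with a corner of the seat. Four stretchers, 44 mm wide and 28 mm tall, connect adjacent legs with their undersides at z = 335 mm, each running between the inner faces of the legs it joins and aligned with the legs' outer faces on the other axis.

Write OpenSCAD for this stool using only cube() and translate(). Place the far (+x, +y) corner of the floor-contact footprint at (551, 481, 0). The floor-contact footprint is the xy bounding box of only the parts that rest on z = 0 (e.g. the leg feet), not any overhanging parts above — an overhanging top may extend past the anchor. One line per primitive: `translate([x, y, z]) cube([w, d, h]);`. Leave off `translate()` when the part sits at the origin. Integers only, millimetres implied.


// leg_h = 433 - 30 = 403
// stretcher span = 287 - 2*44 = 199
translate([264, 204, 403]) cube([287, 277, 30]);
translate([264, 204, 0]) cube([44, 44, 403]);
translate([507, 204, 0]) cube([44, 44, 403]);
translate([264, 437, 0]) cube([44, 44, 403]);
translate([507, 437, 0]) cube([44, 44, 403]);
translate([308, 204, 335]) cube([199, 44, 28]);
translate([308, 437, 335]) cube([199, 44, 28]);
translate([264, 248, 335]) cube([44, 189, 28]);
translate([507, 248, 335]) cube([44, 189, 28]);


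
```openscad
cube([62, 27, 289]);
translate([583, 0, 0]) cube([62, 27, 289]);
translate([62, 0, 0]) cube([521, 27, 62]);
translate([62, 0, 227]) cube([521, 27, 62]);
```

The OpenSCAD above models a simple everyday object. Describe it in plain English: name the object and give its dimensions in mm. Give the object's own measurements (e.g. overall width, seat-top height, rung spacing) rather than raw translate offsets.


A rectangular picture frame lying in the x–z plane (depth along y). The opening is 521 mm wide (x) by 165 mm tall (z), surrounded by a border 62 mm wide on all four sides. The frame is 27 mm deep and is made of two full-height vertical stiles with two horizontal rails fitted between them.


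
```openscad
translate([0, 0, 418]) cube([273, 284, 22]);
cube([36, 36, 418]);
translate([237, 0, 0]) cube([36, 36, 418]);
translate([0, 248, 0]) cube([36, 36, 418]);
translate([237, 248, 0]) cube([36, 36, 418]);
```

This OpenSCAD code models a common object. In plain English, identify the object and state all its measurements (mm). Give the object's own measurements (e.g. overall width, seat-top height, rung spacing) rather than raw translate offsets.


A four-legged stool. The seat is a 273×284×22 mm slab whose top surface is at z = 440 mm; four square legs, each 36×36 mm in cross-section, run from the floor (z = 0) to the underside of the seat, each flush with a corner of the seat.


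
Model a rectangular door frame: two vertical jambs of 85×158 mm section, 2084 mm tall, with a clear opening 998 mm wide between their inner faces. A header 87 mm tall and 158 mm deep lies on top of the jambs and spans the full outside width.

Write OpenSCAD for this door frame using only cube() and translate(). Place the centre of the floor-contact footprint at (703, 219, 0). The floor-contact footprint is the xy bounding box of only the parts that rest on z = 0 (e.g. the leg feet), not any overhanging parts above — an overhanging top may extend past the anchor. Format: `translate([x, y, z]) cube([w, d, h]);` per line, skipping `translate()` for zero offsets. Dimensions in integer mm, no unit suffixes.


translate([119, 140, 0]) cube([85, 158, 2084]);
translate([1202, 140, 0]) cube([85, 158, 2084]);
translate([119, 140, 2084]) cube([1168, 158, 87]);


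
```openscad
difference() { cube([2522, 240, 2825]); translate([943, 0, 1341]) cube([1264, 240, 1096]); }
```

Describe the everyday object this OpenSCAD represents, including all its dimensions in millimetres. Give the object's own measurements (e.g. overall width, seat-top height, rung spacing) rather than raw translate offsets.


A wall 2522 mm long (x), 240 mm thick (y), 2825 mm tall, with a rectangular window opening cut through it. The opening is 1264 mm wide and 1096 mm tall; its sill is at z = 1341 mm and its near (−x) edge is 943 mm from the wall's −x end. The opening passes through the full wall thickness.


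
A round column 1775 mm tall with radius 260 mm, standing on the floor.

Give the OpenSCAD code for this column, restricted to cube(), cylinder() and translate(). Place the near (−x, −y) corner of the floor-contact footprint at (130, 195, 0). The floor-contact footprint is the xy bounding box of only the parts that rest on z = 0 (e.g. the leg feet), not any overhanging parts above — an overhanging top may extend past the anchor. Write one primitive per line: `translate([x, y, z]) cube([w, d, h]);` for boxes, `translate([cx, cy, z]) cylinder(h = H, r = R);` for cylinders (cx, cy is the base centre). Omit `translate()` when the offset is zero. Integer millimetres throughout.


translate([390, 455, 0]) cylinder(h = 1775, r = 260);


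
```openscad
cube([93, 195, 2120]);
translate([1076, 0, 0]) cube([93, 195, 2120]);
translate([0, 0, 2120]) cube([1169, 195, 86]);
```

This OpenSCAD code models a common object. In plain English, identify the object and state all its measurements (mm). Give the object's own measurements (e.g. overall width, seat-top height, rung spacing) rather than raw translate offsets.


A door frame. The clear opening is 983 mm wide and 2120 mm high. Two 93 mm wide jambs, 195 mm deep, stand either side of the opening from the floor to the top of the opening. A 86 mm thick head sits across the top of both jambs, spanning the full outside width of the frame.


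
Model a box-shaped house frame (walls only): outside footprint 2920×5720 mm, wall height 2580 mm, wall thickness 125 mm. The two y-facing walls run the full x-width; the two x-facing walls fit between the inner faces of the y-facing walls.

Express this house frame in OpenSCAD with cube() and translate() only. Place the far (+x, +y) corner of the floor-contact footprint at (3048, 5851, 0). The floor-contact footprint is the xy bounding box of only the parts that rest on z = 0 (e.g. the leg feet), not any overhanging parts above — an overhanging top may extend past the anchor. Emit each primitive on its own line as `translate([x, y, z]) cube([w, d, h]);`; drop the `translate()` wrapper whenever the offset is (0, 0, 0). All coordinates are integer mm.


translate([128, 131, 0]) cube([2920, 125, 2580]);
translate([128, 5726, 0]) cube([2920, 125, 2580]);
translate([128, 256, 0]) cube([125, 5470, 2580]);
translate([2923, 256, 0]) cube([125, 5470, 2580]);


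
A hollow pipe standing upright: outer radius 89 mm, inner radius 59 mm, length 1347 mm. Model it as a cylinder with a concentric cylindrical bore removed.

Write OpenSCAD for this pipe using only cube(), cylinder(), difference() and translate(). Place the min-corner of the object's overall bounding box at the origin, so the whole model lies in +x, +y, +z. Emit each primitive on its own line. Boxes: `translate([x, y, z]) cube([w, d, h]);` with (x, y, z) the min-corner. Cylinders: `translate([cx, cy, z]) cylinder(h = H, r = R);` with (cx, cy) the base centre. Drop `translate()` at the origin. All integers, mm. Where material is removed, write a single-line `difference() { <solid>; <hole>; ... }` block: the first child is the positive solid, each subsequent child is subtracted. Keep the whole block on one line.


difference() { translate([89, 89, 0]) cylinder(h = 1347, r = 89); translate([89, 89, 0]) cylinder(h = 1347, r = 59); }


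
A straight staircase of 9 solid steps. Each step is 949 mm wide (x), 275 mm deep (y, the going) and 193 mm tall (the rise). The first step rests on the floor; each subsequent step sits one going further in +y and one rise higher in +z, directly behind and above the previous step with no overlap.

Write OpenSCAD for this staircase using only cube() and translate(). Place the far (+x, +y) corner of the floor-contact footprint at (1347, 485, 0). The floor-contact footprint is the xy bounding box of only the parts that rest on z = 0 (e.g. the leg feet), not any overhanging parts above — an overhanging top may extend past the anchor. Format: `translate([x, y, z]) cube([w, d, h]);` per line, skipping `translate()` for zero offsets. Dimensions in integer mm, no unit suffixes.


translate([398, 210, 0]) cube([949, 275, 193]);
translate([398, 485, 193]) cube([949, 275, 193]);
translate([398, 760, 386]) cube([949, 275, 193]);
translate([398, 1035, 579]) cube([949, 275, 193]);
translate([398, 1310, 772]) cube([949, 275, 193]);
translate([398, 1585, 965]) cube([949, 275, 193]);
translate([398, 1860, 1158]) cube([949, 275, 193]);
translate([398, 2135, 1351]) cube([949, 275, 193]);
translate([398, 2410, 1544]) cube([949, 275, 193]);


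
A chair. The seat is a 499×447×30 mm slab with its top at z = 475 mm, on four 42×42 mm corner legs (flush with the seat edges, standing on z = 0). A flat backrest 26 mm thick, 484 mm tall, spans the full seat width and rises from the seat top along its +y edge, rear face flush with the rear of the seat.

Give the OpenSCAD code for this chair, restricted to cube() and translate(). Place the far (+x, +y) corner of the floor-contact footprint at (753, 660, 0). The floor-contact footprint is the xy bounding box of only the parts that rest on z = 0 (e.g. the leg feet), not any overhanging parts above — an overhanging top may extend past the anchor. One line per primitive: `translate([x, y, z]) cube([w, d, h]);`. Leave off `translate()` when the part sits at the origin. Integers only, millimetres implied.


translate([254, 213, 445]) cube([499, 447, 30]);
translate([254, 213, 0]) cube([42, 42, 445]);
translate([711, 213, 0]) cube([42, 42, 445]);
translate([254, 618, 0]) cube([42, 42, 445]);
translate([711, 618, 0]) cube([42, 42, 445]);
translate([254, 634, 475]) cube([499, 26, 484]);


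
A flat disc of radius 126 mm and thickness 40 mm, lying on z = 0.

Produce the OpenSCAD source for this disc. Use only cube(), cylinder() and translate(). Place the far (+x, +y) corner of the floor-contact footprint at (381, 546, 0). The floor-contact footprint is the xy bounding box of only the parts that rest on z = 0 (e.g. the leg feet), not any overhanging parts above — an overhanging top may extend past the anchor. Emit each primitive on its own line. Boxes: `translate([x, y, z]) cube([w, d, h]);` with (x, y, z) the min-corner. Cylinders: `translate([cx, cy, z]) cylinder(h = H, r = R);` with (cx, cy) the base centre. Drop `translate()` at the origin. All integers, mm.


translate([255, 420, 0]) cylinder(h = 40, r = 126);


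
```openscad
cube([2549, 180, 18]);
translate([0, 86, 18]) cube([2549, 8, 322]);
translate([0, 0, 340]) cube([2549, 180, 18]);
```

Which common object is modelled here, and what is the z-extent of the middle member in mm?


An I-beam. The web height is 322 mm.

Two wide flanges with a thin centred web — an I-beam. Overall 358 mm minus two 18 mm flanges gives a web of 358 − 2·18 = 322 mm.


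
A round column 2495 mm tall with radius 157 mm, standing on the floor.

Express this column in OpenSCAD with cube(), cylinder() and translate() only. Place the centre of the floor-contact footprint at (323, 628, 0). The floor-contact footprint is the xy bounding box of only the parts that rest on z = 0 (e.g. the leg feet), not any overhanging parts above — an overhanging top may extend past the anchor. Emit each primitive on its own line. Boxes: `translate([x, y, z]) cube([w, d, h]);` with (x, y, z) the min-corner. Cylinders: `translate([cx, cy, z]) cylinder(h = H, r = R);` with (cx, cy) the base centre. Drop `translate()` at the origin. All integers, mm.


translate([323, 628, 0]) cylinder(h = 2495, r = 157);


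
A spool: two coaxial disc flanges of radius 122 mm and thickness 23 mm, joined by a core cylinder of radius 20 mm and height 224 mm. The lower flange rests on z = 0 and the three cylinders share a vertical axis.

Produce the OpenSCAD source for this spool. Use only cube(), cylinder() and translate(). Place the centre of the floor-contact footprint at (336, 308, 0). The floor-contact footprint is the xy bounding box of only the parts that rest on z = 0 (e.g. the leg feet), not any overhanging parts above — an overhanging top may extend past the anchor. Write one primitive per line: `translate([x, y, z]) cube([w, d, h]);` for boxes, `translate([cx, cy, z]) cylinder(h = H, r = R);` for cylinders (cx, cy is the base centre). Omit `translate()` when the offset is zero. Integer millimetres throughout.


translate([336, 308, 0]) cylinder(h = 23, r = 122);
translate([336, 308, 23]) cylinder(h = 224, r = 20);
translate([336, 308, 247]) cylinder(h = 23, r = 122);


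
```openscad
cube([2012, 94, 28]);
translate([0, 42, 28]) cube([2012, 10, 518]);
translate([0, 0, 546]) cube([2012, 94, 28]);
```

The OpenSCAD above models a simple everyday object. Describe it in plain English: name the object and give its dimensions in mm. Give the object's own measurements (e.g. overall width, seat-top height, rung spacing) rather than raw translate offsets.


An I-beam lying along x, 2012 mm long. Overall section height 574 mm. Two flanges 94 mm wide (y) and 28 mm thick, one on the floor and one at the top; a web 10 mm thick runs between them, centred on the flange width.


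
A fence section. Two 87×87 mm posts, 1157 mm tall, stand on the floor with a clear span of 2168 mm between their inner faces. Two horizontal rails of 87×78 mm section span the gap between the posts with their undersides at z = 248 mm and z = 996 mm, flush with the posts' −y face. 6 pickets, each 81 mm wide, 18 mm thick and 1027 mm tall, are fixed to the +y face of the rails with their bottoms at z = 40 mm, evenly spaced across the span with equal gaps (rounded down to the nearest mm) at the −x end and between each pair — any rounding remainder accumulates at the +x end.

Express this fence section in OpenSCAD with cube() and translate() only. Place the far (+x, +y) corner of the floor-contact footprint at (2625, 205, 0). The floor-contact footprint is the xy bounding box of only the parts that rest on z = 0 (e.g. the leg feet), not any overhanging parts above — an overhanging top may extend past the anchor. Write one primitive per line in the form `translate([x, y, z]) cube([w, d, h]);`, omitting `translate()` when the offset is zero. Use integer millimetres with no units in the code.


translate([283, 118, 0]) cube([87, 87, 1157]);
translate([2538, 118, 0]) cube([87, 87, 1157]);
translate([370, 118, 248]) cube([2168, 87, 78]);
translate([370, 118, 996]) cube([2168, 87, 78]);
translate([610, 205, 40]) cube([81, 18, 1027]);
translate([931, 205, 40]) cube([81, 18, 1027]);
translate([1252, 205, 40]) cube([81, 18, 1027]);
translate([1573, 205, 40]) cube([81, 18, 1027]);
translate([1894, 205, 40]) cube([81, 18, 1027]);
translate([2215, 205, 40]) cube([81, 18, 1027]);


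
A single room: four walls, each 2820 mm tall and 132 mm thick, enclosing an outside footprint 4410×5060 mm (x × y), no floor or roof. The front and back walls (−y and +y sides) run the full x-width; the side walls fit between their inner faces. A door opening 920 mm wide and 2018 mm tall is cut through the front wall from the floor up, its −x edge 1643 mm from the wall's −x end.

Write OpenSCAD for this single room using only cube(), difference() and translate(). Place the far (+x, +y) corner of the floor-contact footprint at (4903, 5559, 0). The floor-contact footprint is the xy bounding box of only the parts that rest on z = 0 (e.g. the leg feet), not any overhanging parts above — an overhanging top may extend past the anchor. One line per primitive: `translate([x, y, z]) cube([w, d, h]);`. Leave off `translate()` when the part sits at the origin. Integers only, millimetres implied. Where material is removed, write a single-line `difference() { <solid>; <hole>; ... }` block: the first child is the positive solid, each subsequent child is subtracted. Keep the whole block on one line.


difference() { translate([493, 499, 0]) cube([4410, 132, 2820]); translate([2136, 499, 0]) cube([920, 132, 2018]); }
translate([493, 5427, 0]) cube([4410, 132, 2820]);
translate([493, 631, 0]) cube([132, 4796, 2820]);
translate([4771, 631, 0]) cube([132, 4796, 2820]);


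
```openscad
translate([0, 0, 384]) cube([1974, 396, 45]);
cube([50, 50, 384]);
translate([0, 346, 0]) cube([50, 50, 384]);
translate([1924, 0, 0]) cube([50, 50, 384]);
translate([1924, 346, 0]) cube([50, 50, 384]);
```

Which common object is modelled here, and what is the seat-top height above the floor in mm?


A bench. The seat-top height is 429 mm.

A long slab on four corner posts — a bench. The slab sits at z = 384 with thickness 45, so the top is 384 + 45 = 429 mm.


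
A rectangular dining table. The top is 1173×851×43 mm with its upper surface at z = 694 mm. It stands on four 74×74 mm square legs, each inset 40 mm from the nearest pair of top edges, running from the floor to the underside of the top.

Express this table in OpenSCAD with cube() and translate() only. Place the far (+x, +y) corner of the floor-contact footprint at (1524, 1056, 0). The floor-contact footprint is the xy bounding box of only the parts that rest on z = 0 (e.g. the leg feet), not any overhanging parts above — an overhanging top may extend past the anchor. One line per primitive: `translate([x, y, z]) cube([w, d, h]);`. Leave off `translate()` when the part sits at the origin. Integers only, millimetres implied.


translate([391, 245, 651]) cube([1173, 851, 43]);
translate([431, 285, 0]) cube([74, 74, 651]);
translate([1450, 285, 0]) cube([74, 74, 651]);
translate([431, 982, 0]) cube([74, 74, 651]);
translate([1450, 982, 0]) cube([74, 74, 651]);


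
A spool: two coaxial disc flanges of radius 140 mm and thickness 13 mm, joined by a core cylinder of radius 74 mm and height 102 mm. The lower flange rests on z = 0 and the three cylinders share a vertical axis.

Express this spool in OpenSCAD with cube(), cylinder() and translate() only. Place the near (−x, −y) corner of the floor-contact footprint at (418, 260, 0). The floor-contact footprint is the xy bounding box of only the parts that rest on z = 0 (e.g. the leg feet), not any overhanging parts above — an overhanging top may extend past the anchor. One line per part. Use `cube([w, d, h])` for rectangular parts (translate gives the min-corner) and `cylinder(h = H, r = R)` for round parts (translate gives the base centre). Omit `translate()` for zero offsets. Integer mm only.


translate([558, 400, 0]) cylinder(h = 13, r = 140);
translate([558, 400, 13]) cylinder(h = 102, r = 74);
translate([558, 400, 115]) cylinder(h = 13, r = 140);


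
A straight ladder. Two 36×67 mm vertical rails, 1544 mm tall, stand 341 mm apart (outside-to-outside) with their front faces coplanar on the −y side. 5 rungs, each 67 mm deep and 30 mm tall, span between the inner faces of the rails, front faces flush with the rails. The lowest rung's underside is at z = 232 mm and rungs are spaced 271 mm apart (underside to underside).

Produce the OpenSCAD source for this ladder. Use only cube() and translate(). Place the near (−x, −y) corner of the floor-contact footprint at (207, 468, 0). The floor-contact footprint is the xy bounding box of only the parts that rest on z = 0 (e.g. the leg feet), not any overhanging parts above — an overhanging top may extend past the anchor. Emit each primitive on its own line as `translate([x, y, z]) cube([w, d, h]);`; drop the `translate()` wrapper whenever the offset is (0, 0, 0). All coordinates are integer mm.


translate([207, 468, 0]) cube([36, 67, 1544]);
translate([512, 468, 0]) cube([36, 67, 1544]);
translate([243, 468, 232]) cube([269, 67, 30]);
translate([243, 468, 503]) cube([269, 67, 30]);
translate([243, 468, 774]) cube([269, 67, 30]);
translate([243, 468, 1045]) cube([269, 67, 30]);
translate([243, 468, 1316]) cube([269, 67, 30]);


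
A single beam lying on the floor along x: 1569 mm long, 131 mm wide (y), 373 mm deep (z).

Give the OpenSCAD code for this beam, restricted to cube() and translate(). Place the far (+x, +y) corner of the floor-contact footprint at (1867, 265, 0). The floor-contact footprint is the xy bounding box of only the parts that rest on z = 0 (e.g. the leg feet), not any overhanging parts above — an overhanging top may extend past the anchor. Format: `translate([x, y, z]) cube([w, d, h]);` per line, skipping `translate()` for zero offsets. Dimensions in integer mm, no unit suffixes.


translate([298, 134, 0]) cube([1569, 131, 373]);
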